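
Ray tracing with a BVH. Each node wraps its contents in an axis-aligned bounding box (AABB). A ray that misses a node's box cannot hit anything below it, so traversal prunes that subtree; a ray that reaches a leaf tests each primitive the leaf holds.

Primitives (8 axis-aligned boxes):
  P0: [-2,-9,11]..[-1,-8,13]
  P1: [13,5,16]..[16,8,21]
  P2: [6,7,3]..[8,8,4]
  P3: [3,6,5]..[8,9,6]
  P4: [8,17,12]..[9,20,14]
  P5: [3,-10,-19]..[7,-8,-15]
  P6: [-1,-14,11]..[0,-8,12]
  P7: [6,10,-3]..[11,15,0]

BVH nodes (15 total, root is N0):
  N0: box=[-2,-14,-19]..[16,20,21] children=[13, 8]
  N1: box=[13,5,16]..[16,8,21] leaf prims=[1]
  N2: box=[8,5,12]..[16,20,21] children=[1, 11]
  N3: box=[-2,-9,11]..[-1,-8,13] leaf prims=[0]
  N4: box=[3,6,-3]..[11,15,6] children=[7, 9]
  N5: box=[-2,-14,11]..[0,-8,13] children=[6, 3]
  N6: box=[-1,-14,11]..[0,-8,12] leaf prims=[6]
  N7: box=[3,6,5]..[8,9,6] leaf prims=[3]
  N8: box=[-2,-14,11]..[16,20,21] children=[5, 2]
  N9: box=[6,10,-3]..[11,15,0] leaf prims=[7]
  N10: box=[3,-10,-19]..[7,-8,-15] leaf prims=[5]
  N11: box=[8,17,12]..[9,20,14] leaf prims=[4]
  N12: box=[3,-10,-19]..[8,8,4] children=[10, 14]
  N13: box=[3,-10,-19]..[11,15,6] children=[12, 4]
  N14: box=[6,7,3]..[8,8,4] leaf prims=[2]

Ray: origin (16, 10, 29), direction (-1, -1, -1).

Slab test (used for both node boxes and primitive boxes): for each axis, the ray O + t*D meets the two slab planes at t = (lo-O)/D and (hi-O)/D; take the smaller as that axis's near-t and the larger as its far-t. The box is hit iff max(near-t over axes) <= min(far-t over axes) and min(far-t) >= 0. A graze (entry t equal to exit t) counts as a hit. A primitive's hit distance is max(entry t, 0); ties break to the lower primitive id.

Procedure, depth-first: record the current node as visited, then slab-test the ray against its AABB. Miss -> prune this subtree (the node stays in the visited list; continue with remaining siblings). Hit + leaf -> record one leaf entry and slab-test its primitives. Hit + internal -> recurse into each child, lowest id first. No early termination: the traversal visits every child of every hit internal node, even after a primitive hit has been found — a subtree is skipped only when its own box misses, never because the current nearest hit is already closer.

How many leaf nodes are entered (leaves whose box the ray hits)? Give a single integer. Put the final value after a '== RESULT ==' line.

Walk:
N0 x:[0,18] y:[-10,24] z:[8,48] -> hit [8,18], descend [8, 13]
  N8 x:[0,18] y:[-10,24] z:[8,18] -> hit [8,18], descend [2, 5]
    N2 x:[0,8] y:[-10,5] z:[8,17] -> miss, prune
    N5 x:[16,18] y:[18,24] z:[16,18] -> hit [18,18], descend [3, 6]
      N3 x:[17,18] y:[18,19] z:[16,18] -> hit [18,18] leaf, test {P0@t=18}
      N6 x:[16,17] y:[18,24] z:[17,18] -> miss, prune
  N13 x:[5,13] y:[-5,20] z:[23,48] -> miss, prune

order=[0, 8, 2, 5, 3, 6, 13]  |boxes|=7  |leaves|=1  hit=P0

== RESULT ==
1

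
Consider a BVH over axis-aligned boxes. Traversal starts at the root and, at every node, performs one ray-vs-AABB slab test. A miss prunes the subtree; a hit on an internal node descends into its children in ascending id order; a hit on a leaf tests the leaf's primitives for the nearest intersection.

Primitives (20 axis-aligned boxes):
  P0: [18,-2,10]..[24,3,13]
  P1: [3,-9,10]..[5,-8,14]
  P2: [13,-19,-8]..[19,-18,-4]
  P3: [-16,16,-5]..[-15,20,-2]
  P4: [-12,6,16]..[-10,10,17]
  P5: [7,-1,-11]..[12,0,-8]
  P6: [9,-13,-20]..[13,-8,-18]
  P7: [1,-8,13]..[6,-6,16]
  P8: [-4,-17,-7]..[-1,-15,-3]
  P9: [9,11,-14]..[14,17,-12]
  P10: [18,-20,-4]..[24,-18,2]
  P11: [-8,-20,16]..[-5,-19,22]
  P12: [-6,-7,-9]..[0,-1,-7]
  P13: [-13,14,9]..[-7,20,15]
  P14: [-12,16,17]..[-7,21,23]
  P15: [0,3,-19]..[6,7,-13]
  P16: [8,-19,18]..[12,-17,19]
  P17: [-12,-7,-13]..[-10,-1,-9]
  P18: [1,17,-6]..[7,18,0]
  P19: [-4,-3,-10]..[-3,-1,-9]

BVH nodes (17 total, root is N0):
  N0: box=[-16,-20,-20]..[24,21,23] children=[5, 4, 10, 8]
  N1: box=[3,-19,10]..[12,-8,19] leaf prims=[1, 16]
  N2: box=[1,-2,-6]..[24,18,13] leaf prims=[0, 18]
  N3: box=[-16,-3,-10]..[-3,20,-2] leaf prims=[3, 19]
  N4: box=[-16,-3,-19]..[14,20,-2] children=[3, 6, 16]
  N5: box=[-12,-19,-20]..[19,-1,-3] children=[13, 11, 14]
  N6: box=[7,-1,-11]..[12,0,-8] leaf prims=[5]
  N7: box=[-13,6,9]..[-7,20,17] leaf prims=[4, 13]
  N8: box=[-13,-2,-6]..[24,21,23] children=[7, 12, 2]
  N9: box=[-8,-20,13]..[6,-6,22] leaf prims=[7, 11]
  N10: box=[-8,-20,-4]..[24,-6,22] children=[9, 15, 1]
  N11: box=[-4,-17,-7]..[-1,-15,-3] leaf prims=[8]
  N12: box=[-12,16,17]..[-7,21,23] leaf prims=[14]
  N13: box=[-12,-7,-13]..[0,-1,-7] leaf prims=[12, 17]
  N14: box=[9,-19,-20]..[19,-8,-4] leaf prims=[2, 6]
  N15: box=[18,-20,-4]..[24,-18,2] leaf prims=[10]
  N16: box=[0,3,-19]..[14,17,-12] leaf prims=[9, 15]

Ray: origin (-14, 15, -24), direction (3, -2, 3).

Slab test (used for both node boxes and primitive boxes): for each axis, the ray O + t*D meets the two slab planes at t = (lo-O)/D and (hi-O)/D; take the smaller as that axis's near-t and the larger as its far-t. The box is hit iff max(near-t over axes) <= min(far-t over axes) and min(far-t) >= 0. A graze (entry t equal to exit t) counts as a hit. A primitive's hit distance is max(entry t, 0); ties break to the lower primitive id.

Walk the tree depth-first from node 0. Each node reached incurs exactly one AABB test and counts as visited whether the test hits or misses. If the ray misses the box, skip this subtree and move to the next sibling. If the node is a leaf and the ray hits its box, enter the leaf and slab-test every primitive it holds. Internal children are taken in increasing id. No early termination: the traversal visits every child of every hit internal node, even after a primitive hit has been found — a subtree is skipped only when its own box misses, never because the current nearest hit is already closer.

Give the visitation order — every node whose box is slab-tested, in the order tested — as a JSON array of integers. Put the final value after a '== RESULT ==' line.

Traverse from the root:
N0 x:[-2/3,38/3] y:[-3,35/2] z:[4/3,47/3] -> hit [4/3,38/3], descend [4, 5, 8, 10]
  N4 x:[-2/3,28/3] y:[-5/2,9] z:[5/3,22/3] -> hit [5/3,22/3], descend [3, 6, 16]
    N3 x:[-2/3,11/3] y:[-5/2,9] z:[14/3,22/3] -> miss, prune
    N6 x:[7,26/3] y:[15/2,8] z:[13/3,16/3] -> miss, prune
    N16 x:[14/3,28/3] y:[-1,6] z:[5/3,4] -> miss, prune
  N5 x:[2/3,11] y:[8,17] z:[4/3,7] -> miss, prune
  N8 x:[1/3,38/3] y:[-3,17/2] z:[6,47/3] -> hit [6,17/2], descend [2, 7, 12]
    N2 x:[5,38/3] y:[-3/2,17/2] z:[6,37/3] -> hit [6,17/2] leaf, test {P0(miss), P18(miss)}
    N7 x:[1/3,7/3] y:[-5/2,9/2] z:[11,41/3] -> miss, prune
    N12 x:[2/3,7/3] y:[-3,-1/2] z:[41/3,47/3] -> miss, prune
  N10 x:[2,38/3] y:[21/2,35/2] z:[20/3,46/3] -> hit [21/2,38/3], descend [1, 9, 15]
    N1 x:[17/3,26/3] y:[23/2,17] z:[34/3,43/3] -> miss, prune
    N9 x:[2,20/3] y:[21/2,35/2] z:[37/3,46/3] -> miss, prune
    N15 x:[32/3,38/3] y:[33/2,35/2] z:[20/3,26/3] -> miss, prune

order=[0, 4, 3, 6, 16, 5, 8, 2, 7, 12, 10, 1, 9, 15]  |boxes|=14  |leaves|=1  hit=miss

== RESULT ==
[0, 4, 3, 6, 16, 5, 8, 2, 7, 12, 10, 1, 9, 15]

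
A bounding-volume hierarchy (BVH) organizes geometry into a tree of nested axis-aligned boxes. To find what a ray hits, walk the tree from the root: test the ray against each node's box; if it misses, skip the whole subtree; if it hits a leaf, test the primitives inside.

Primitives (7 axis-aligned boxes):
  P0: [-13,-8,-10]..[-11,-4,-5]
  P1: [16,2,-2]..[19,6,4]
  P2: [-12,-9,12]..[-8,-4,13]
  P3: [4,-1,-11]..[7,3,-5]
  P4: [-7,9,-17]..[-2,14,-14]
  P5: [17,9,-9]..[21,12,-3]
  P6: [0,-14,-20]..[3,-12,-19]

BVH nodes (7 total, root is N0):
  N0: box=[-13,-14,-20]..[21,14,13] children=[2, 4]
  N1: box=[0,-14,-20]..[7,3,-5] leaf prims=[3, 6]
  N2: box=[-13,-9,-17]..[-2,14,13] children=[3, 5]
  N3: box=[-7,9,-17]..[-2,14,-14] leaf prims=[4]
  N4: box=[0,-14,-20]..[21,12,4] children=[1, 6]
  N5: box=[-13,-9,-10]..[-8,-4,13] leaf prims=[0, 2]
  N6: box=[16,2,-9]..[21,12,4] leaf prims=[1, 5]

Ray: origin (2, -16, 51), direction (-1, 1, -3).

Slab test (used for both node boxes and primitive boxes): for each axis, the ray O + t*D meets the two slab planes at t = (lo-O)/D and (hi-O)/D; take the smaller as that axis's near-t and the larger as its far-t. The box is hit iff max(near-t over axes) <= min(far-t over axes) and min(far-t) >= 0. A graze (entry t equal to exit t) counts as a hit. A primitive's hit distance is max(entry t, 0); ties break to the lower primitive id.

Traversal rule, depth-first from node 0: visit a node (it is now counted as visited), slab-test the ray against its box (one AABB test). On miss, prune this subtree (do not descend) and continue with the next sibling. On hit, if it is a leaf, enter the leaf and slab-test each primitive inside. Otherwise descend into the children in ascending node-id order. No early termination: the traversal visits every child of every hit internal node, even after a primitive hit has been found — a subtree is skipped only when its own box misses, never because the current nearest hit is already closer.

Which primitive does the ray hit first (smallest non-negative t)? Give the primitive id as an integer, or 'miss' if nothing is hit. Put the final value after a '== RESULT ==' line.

Trace the traversal:
N0 x:[-19,15] y:[2,30] z:[38/3,71/3] -> hit [38/3,15], descend [2, 4]
  N2 x:[4,15] y:[7,30] z:[38/3,68/3] -> hit [38/3,15], descend [3, 5]
    N3 x:[4,9] y:[25,30] z:[65/3,68/3] -> miss, prune
    N5 x:[10,15] y:[7,12] z:[38/3,61/3] -> miss, prune
  N4 x:[-19,2] y:[2,28] z:[47/3,71/3] -> miss, prune

5 AABB tests over nodes [0, 2, 3, 5, 4]; 0 leaves entered; closest miss.

== RESULT ==
miss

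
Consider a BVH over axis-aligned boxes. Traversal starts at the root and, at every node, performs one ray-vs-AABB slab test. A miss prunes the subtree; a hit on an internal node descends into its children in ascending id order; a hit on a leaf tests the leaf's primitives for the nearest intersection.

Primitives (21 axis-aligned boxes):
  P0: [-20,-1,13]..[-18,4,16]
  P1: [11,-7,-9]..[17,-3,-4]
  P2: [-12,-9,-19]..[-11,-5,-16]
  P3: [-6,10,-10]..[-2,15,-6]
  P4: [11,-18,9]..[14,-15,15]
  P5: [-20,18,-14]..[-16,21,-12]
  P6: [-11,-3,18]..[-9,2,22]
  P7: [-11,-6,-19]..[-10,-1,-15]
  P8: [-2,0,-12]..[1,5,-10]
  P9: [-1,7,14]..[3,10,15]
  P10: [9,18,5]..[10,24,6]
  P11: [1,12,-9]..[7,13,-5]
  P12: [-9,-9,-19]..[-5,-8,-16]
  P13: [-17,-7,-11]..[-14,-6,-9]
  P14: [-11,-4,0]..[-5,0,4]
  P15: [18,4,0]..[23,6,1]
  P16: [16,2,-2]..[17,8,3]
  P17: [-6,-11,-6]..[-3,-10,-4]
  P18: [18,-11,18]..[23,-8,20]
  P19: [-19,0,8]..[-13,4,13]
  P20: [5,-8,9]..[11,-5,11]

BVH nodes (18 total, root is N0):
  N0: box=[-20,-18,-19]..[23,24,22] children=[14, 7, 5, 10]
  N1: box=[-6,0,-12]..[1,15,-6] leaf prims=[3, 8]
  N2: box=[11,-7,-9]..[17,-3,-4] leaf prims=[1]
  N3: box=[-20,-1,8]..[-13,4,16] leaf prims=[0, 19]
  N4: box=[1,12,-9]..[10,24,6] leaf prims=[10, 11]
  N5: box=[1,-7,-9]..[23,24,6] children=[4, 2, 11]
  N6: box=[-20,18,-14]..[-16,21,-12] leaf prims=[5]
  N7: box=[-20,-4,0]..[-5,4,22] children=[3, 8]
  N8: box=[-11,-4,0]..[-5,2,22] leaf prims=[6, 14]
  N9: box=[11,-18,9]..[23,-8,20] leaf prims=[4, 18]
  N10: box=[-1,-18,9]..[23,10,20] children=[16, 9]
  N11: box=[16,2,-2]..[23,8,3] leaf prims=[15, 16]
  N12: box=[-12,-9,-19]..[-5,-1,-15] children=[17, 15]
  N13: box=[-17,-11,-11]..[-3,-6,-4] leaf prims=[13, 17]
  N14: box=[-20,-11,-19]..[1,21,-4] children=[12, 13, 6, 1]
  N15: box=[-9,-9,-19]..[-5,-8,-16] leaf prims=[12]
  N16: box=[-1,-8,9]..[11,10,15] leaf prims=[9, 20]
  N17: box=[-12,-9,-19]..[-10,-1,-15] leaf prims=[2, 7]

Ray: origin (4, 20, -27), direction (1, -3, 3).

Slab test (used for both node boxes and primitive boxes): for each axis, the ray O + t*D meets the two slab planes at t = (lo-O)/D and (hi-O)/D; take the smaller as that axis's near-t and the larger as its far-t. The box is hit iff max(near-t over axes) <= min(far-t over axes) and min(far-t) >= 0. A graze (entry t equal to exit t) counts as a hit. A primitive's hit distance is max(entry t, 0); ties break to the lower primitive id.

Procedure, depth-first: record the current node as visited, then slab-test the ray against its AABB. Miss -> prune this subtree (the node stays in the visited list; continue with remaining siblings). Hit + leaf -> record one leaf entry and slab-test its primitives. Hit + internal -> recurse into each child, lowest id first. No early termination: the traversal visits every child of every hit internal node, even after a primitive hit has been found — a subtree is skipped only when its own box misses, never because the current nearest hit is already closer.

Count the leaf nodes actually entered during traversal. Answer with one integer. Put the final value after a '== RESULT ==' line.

Walk:
N0 x:[-24,19] y:[-4/3,38/3] z:[8/3,49/3] -> hit [8/3,38/3], descend [5, 7, 10, 14]
  N5 x:[-3,19] y:[-4/3,9] z:[6,11] -> hit [6,9], descend [2, 4, 11]
    N2 x:[7,13] y:[23/3,9] z:[6,23/3] -> hit [23/3,23/3] leaf, test {P1@t=23/3}
    N4 x:[-3,6] y:[-4/3,8/3] z:[6,11] -> miss, prune
    N11 x:[12,19] y:[4,6] z:[25/3,10] -> miss, prune
  N7 x:[-24,-9] y:[16/3,8] z:[9,49/3] -> miss, prune
  N10 x:[-5,19] y:[10/3,38/3] z:[12,47/3] -> hit [12,38/3], descend [9, 16]
    N9 x:[7,19] y:[28/3,38/3] z:[12,47/3] -> hit [12,38/3] leaf, test {P4(miss), P18(miss)}
    N16 x:[-5,7] y:[10/3,28/3] z:[12,14] -> miss, prune
  N14 x:[-24,-3] y:[-1/3,31/3] z:[8/3,23/3] -> miss, prune

10 AABB tests over nodes [0, 5, 2, 4, 11, 7, 10, 9, 16, 14]; 2 leaves entered; closest P1.

== RESULT ==
2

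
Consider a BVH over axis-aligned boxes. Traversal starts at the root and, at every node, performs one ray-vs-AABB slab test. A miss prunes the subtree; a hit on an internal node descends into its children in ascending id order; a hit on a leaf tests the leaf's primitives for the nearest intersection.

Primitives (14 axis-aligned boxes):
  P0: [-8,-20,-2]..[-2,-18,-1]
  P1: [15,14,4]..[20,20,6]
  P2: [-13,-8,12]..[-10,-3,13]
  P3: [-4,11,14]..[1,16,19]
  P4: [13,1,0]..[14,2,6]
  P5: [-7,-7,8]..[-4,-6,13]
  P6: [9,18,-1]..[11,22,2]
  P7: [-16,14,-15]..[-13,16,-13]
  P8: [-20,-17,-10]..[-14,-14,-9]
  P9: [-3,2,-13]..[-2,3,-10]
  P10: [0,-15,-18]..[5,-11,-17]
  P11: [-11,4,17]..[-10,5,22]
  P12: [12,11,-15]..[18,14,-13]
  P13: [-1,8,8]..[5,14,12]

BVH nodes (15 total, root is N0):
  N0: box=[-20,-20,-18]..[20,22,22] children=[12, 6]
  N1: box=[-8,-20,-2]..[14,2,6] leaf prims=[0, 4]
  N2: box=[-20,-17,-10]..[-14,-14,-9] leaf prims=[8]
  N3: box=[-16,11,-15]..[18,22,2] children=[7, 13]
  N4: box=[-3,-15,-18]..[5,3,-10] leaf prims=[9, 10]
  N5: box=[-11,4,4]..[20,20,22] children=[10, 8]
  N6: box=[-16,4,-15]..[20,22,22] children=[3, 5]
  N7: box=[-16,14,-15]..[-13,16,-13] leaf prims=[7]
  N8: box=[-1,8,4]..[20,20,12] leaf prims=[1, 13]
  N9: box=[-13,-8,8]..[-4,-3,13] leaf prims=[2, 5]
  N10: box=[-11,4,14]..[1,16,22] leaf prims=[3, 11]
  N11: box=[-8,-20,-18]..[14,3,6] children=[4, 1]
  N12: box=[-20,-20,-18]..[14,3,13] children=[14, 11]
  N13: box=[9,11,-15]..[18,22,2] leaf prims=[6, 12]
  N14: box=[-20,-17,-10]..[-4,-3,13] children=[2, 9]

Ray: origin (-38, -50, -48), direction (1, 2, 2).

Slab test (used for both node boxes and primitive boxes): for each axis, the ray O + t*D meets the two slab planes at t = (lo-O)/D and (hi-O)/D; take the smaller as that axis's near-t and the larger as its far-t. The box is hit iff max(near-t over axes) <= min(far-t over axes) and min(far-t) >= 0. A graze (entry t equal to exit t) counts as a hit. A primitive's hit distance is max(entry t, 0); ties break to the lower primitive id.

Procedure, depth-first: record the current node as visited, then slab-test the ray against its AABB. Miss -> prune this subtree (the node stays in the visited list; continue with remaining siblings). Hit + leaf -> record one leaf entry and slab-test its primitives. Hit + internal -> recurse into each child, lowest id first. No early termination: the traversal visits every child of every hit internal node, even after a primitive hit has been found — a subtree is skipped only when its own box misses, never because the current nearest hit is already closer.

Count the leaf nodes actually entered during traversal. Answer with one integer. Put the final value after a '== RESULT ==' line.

Traverse from the root:
N0 x:[18,58] y:[15,36] z:[15,35] -> hit [18,35], descend [6, 12]
  N6 x:[22,58] y:[27,36] z:[33/2,35] -> hit [27,35], descend [3, 5]
    N3 x:[22,56] y:[61/2,36] z:[33/2,25] -> miss, prune
    N5 x:[27,58] y:[27,35] z:[26,35] -> hit [27,35], descend [8, 10]
      N8 x:[37,58] y:[29,35] z:[26,30] -> miss, prune
      N10 x:[27,39] y:[27,33] z:[31,35] -> hit [31,33] leaf, test {P3(miss), P11(miss)}
  N12 x:[18,52] y:[15,53/2] z:[15,61/2] -> hit [18,53/2], descend [11, 14]
    N11 x:[30,52] y:[15,53/2] z:[15,27] -> miss, prune
    N14 x:[18,34] y:[33/2,47/2] z:[19,61/2] -> hit [19,47/2], descend [2, 9]
      N2 x:[18,24] y:[33/2,18] z:[19,39/2] -> miss, prune
      N9 x:[25,34] y:[21,47/2] z:[28,61/2] -> miss, prune

order=[0, 6, 3, 5, 8, 10, 12, 11, 14, 2, 9]  |boxes|=11  |leaves|=1  hit=miss

== RESULT ==
1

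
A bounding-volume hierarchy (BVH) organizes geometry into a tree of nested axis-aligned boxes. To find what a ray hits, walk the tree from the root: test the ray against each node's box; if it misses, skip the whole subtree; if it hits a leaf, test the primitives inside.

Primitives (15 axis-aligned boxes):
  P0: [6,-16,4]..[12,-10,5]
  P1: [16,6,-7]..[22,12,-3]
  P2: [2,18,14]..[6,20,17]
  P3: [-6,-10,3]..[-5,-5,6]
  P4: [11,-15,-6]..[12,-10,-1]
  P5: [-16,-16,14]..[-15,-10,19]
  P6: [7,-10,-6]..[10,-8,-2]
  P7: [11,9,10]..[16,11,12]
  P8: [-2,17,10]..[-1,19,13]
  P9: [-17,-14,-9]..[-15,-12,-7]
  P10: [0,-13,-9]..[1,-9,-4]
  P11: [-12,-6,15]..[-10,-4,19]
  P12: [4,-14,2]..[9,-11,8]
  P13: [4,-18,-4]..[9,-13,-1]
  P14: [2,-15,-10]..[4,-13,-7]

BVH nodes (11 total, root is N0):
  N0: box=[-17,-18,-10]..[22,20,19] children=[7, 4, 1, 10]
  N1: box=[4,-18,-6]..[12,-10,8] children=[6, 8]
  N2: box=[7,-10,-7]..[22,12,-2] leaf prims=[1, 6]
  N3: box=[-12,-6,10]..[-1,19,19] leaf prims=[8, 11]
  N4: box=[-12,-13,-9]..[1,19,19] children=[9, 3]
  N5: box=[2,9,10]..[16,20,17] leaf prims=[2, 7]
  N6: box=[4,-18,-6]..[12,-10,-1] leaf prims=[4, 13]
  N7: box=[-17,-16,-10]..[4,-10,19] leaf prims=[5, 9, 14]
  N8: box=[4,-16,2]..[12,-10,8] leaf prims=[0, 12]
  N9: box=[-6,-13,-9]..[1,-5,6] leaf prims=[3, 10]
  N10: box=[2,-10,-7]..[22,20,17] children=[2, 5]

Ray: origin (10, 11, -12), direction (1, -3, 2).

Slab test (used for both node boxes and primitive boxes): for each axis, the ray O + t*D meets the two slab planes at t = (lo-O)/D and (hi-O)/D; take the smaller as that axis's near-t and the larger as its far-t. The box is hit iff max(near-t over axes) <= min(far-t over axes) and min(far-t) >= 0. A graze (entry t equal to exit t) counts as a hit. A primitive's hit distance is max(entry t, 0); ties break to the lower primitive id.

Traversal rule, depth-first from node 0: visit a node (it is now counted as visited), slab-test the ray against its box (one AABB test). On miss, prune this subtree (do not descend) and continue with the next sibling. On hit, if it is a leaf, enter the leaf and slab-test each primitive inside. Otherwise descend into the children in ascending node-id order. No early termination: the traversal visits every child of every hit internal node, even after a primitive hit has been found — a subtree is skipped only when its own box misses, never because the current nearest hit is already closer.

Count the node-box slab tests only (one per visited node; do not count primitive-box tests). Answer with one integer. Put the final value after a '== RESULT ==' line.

Trace the traversal:
N0 x:[-27,12] y:[-3,29/3] z:[1,31/2] -> hit [1,29/3], descend [1, 4, 7, 10]
  N1 x:[-6,2] y:[7,29/3] z:[3,10] -> miss, prune
  N4 x:[-22,-9] y:[-8/3,8] z:[3/2,31/2] -> miss, prune
  N7 x:[-27,-6] y:[7,9] z:[1,31/2] -> miss, prune
  N10 x:[-8,12] y:[-3,7] z:[5/2,29/2] -> hit [5/2,7], descend [2, 5]
    N2 x:[-3,12] y:[-1/3,7] z:[5/2,5] -> hit [5/2,5] leaf, test {P1(miss), P6(miss)}
    N5 x:[-8,6] y:[-3,2/3] z:[11,29/2] -> miss, prune

order=[0, 1, 4, 7, 10, 2, 5]  |boxes|=7  |leaves|=1  hit=miss

== RESULT ==
7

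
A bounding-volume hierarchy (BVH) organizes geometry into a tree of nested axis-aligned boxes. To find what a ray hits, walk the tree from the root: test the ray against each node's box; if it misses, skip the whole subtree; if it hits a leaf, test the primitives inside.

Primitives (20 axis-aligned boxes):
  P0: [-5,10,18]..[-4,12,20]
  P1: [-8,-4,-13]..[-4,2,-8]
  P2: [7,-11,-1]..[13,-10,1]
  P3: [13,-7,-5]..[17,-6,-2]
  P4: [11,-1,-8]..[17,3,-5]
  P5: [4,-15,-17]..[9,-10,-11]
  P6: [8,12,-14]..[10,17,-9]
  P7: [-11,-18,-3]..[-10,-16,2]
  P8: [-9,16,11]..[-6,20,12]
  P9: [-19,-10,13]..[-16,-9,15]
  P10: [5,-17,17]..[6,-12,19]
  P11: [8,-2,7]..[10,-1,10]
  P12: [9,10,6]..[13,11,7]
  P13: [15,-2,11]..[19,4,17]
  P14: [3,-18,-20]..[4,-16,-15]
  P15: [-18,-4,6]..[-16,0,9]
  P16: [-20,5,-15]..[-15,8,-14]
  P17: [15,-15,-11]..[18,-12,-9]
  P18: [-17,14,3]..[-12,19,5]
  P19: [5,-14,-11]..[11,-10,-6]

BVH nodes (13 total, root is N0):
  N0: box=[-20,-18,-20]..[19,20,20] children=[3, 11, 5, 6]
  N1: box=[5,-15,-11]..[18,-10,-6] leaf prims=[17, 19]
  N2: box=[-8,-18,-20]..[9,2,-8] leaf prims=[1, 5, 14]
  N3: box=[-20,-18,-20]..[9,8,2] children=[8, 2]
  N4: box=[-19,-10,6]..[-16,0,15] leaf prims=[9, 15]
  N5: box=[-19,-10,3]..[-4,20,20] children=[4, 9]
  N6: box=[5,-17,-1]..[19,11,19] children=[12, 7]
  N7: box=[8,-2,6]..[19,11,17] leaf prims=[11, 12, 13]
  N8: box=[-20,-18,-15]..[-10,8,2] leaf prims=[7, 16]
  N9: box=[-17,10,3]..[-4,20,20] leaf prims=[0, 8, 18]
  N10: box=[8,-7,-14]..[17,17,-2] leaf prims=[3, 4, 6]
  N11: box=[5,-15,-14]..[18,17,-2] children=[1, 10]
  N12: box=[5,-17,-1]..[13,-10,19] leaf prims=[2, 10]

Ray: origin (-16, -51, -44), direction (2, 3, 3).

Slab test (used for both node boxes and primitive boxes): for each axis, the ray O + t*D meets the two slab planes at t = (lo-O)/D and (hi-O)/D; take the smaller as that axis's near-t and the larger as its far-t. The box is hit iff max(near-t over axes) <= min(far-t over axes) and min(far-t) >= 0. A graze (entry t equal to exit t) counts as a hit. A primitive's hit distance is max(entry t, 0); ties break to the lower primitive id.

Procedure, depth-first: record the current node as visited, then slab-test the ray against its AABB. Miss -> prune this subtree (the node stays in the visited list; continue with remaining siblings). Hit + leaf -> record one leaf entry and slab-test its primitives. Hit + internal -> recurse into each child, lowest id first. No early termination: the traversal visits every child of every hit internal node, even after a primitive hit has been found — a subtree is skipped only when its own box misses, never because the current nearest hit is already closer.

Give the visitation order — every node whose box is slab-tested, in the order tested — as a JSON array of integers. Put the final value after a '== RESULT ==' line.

Traverse from the root:
N0 x:[-2,35/2] y:[11,71/3] z:[8,64/3] -> hit [11,35/2], descend [3, 5, 6, 11]
  N3 x:[-2,25/2] y:[11,59/3] z:[8,46/3] -> hit [11,25/2], descend [2, 8]
    N2 x:[4,25/2] y:[11,53/3] z:[8,12] -> hit [11,12] leaf, test {P1(miss), P5(miss), P14(miss)}
    N8 x:[-2,3] y:[11,59/3] z:[29/3,46/3] -> miss, prune
  N5 x:[-3/2,6] y:[41/3,71/3] z:[47/3,64/3] -> miss, prune
  N6 x:[21/2,35/2] y:[34/3,62/3] z:[43/3,21] -> hit [43/3,35/2], descend [7, 12]
    N7 x:[12,35/2] y:[49/3,62/3] z:[50/3,61/3] -> hit [50/3,35/2] leaf, test {P11(miss), P12(miss), P13(miss)}
    N12 x:[21/2,29/2] y:[34/3,41/3] z:[43/3,21] -> miss, prune
  N11 x:[21/2,17] y:[12,68/3] z:[10,14] -> hit [12,14], descend [1, 10]
    N1 x:[21/2,17] y:[12,41/3] z:[11,38/3] -> hit [12,38/3] leaf, test {P17(miss), P19@t=37/3}
    N10 x:[12,33/2] y:[44/3,68/3] z:[10,14] -> miss, prune

Visited [0, 3, 2, 8, 5, 6, 7, 12, 11, 1, 10]. Tests: 11 box, 3 leaf. Nearest: P19.

== RESULT ==
[0, 3, 2, 8, 5, 6, 7, 12, 11, 1, 10]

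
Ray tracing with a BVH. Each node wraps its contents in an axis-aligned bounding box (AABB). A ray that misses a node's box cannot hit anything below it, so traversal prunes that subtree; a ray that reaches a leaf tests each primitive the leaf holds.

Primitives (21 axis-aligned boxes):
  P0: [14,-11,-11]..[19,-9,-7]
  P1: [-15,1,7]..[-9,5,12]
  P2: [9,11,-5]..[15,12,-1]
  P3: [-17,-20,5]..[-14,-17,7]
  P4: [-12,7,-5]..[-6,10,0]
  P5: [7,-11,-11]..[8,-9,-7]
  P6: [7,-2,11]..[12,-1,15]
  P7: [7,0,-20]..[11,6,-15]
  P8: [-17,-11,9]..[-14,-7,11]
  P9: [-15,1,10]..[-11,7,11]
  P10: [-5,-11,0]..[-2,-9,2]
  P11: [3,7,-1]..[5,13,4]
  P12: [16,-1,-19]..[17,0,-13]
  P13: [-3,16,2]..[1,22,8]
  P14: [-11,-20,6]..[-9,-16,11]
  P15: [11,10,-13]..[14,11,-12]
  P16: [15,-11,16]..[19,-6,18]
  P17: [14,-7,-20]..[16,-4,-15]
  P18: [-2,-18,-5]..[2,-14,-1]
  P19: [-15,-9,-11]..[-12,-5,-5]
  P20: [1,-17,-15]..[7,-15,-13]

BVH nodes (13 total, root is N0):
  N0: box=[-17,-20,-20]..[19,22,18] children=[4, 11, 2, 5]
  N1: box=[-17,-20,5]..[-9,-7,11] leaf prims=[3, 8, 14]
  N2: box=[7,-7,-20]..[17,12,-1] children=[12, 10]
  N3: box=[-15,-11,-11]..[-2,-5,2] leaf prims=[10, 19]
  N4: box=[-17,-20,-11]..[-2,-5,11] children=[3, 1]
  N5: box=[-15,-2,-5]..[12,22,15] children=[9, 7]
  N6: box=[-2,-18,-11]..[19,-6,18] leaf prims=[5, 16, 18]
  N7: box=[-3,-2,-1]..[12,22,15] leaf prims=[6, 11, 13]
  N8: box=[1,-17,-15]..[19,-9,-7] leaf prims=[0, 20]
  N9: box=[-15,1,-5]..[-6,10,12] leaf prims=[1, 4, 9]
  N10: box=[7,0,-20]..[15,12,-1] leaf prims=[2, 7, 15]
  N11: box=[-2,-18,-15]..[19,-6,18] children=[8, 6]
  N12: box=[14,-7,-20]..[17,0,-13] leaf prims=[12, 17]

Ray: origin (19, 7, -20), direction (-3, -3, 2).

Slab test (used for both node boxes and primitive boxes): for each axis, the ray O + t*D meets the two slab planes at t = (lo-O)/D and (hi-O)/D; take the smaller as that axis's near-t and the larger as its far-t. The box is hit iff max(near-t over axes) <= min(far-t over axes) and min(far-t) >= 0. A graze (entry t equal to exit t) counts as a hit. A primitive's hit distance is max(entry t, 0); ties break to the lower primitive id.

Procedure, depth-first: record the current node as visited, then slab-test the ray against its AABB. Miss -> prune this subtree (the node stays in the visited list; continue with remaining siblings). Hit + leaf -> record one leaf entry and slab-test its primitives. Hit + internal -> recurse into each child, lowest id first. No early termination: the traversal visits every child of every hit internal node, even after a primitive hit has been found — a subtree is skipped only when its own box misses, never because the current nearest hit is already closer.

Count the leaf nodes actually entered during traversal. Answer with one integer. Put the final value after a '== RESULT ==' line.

Traverse from the root:
N0 x:[0,12] y:[-5,9] z:[0,19] -> hit [0,9], descend [2, 4, 5, 11]
  N2 x:[2/3,4] y:[-5/3,14/3] z:[0,19/2] -> hit [2/3,4], descend [10, 12]
    N10 x:[4/3,4] y:[-5/3,7/3] z:[0,19/2] -> hit [4/3,7/3] leaf, test {P2(miss), P7(miss), P15(miss)}
    N12 x:[2/3,5/3] y:[7/3,14/3] z:[0,7/2] -> miss, prune
  N4 x:[7,12] y:[4,9] z:[9/2,31/2] -> hit [7,9], descend [1, 3]
    N1 x:[28/3,12] y:[14/3,9] z:[25/2,31/2] -> miss, prune
    N3 x:[7,34/3] y:[4,6] z:[9/2,11] -> miss, prune
  N5 x:[7/3,34/3] y:[-5,3] z:[15/2,35/2] -> miss, prune
  N11 x:[0,7] y:[13/3,25/3] z:[5/2,19] -> hit [13/3,7], descend [6, 8]
    N6 x:[0,7] y:[13/3,25/3] z:[9/2,19] -> hit [9/2,7] leaf, test {P5(miss), P16(miss), P18(miss)}
    N8 x:[0,6] y:[16/3,8] z:[5/2,13/2] -> hit [16/3,6] leaf, test {P0(miss), P20(miss)}

order=[0, 2, 10, 12, 4, 1, 3, 5, 11, 6, 8]  |boxes|=11  |leaves|=3  hit=miss

== RESULT ==
3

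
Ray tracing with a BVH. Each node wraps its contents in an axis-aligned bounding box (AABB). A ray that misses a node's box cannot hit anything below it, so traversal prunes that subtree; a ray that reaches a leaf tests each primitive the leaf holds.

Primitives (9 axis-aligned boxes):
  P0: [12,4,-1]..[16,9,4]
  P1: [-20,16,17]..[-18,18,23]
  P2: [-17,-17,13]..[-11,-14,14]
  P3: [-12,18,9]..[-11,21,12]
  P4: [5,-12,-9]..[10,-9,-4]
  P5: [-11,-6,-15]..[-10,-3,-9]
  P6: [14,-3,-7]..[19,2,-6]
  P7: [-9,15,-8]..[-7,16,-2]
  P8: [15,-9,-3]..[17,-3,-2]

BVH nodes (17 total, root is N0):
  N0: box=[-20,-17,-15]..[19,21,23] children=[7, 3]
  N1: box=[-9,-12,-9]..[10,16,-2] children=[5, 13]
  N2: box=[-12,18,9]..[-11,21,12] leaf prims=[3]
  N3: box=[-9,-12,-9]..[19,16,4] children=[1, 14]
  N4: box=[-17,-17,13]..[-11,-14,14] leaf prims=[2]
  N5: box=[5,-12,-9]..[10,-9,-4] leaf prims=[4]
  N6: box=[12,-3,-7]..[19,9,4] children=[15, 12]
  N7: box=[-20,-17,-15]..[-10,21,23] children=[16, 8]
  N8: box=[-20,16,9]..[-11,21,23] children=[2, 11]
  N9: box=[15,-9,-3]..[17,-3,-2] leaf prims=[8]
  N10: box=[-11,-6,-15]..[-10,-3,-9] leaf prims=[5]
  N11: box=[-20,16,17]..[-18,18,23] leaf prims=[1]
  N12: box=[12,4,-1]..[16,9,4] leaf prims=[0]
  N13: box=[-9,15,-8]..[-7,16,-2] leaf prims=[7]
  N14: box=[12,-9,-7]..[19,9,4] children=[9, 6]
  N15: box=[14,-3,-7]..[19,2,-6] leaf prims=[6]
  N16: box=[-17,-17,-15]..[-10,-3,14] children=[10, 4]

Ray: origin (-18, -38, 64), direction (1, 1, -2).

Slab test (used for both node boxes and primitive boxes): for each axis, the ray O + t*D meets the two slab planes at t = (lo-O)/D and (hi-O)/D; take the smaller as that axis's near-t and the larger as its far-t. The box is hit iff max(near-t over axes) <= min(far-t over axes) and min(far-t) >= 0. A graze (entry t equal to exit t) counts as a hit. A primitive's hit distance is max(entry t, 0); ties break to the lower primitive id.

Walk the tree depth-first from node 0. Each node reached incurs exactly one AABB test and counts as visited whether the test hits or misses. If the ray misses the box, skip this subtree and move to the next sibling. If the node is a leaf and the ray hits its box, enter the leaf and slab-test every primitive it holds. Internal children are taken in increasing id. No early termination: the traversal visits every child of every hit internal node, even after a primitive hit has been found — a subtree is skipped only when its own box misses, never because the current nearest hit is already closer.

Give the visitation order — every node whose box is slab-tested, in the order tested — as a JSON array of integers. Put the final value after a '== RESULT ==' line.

Walk:
N0 x:[-2,37] y:[21,59] z:[41/2,79/2] -> hit [21,37], descend [3, 7]
  N3 x:[9,37] y:[26,54] z:[30,73/2] -> hit [30,73/2], descend [1, 14]
    N1 x:[9,28] y:[26,54] z:[33,73/2] -> miss, prune
    N14 x:[30,37] y:[29,47] z:[30,71/2] -> hit [30,71/2], descend [6, 9]
      N6 x:[30,37] y:[35,47] z:[30,71/2] -> hit [35,71/2], descend [12, 15]
        N12 x:[30,34] y:[42,47] z:[30,65/2] -> miss, prune
        N15 x:[32,37] y:[35,40] z:[35,71/2] -> hit [35,71/2] leaf, test {P6@t=35}
      N9 x:[33,35] y:[29,35] z:[33,67/2] -> hit [33,67/2] leaf, test {P8@t=33}
  N7 x:[-2,8] y:[21,59] z:[41/2,79/2] -> miss, prune

9 AABB tests over nodes [0, 3, 1, 14, 6, 12, 15, 9, 7]; 2 leaves entered; closest P8.

== RESULT ==
[0, 3, 1, 14, 6, 12, 15, 9, 7]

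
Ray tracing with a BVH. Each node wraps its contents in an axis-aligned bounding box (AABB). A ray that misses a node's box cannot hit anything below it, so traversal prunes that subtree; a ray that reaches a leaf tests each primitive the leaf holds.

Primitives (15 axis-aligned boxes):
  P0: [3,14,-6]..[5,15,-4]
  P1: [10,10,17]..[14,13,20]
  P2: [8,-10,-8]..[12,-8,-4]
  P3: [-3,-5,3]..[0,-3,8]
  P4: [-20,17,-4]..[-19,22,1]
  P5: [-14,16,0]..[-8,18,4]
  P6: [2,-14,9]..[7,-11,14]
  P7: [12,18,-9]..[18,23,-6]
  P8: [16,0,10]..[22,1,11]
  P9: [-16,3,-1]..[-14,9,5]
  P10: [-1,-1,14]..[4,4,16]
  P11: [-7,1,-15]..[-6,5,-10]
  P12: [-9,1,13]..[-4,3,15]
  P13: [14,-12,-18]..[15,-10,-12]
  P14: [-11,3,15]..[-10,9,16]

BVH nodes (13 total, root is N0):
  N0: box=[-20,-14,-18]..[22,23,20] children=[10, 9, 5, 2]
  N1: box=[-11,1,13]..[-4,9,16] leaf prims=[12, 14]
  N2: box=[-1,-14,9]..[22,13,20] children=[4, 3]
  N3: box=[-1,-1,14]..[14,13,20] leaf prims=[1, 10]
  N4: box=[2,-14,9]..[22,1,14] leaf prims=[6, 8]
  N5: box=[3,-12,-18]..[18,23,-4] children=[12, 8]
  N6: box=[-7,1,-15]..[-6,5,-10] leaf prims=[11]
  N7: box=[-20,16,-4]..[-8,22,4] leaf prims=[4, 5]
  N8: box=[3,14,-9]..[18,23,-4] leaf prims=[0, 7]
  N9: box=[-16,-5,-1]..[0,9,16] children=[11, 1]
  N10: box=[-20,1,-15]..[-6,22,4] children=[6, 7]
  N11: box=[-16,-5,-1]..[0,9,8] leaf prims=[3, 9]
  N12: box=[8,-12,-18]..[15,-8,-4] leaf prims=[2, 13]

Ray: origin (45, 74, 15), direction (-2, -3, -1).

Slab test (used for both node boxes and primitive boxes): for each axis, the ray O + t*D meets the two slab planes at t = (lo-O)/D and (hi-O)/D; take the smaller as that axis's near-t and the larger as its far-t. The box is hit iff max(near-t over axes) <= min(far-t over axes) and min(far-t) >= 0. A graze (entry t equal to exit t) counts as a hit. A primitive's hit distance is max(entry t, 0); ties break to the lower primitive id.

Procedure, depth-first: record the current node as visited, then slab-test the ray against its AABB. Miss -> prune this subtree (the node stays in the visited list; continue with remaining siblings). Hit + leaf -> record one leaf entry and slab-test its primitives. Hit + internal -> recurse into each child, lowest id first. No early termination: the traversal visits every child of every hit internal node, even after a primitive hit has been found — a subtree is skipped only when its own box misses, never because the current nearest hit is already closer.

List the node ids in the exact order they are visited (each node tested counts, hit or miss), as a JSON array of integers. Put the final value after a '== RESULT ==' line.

Traverse from the root:
N0 x:[23/2,65/2] y:[17,88/3] z:[-5,33] -> hit [17,88/3], descend [2, 5, 9, 10]
  N2 x:[23/2,23] y:[61/3,88/3] z:[-5,6] -> miss, prune
  N5 x:[27/2,21] y:[17,86/3] z:[19,33] -> hit [19,21], descend [8, 12]
    N8 x:[27/2,21] y:[17,20] z:[19,24] -> hit [19,20] leaf, test {P0@t=20, P7(miss)}
    N12 x:[15,37/2] y:[82/3,86/3] z:[19,33] -> miss, prune
  N9 x:[45/2,61/2] y:[65/3,79/3] z:[-1,16] -> miss, prune
  N10 x:[51/2,65/2] y:[52/3,73/3] z:[11,30] -> miss, prune

order=[0, 2, 5, 8, 12, 9, 10]  |boxes|=7  |leaves|=1  hit=P0

== RESULT ==
[0, 2, 5, 8, 12, 9, 10]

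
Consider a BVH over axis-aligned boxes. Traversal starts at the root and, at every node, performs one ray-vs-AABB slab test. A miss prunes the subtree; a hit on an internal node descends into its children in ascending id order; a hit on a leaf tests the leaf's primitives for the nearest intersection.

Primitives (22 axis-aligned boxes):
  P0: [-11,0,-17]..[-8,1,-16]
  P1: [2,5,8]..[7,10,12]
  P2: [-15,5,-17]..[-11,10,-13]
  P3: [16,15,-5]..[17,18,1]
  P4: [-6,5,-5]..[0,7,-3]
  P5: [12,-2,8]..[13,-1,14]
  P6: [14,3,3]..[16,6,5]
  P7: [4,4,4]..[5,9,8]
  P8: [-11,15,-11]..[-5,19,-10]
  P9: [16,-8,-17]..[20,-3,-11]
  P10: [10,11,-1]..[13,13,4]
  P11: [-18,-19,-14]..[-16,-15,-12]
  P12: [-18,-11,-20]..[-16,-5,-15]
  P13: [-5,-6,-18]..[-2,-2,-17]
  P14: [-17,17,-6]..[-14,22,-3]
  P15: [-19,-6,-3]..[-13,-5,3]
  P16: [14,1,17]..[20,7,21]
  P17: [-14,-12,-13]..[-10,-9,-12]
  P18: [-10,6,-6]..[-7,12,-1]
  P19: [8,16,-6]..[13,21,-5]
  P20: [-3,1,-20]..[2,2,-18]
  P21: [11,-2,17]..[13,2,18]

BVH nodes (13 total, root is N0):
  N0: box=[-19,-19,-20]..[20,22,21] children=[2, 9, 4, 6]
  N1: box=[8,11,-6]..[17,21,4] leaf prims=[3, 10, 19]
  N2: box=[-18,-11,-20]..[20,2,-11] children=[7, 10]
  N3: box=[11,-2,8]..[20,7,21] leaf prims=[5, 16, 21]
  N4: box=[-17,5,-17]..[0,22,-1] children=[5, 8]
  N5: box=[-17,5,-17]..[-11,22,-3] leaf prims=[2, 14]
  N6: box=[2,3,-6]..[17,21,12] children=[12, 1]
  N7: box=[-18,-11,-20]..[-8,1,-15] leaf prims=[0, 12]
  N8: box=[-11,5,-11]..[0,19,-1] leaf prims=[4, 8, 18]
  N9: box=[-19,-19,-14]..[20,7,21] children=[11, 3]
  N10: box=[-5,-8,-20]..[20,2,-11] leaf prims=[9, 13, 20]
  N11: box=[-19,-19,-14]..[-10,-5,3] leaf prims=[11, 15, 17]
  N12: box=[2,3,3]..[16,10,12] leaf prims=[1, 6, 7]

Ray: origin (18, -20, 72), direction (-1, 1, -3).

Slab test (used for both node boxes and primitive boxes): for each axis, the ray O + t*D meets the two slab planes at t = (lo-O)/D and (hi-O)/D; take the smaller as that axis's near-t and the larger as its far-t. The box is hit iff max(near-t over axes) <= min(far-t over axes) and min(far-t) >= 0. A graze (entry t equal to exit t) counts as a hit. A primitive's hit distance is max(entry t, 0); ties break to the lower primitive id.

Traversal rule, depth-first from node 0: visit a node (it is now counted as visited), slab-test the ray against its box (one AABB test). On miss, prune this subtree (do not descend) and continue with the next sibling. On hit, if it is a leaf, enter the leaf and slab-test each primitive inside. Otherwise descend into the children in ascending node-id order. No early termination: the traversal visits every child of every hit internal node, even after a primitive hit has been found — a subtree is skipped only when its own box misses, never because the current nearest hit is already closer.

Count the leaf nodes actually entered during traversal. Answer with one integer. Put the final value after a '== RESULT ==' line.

Walk:
N0 x:[-2,37] y:[1,42] z:[17,92/3] -> hit [17,92/3], descend [2, 4, 6, 9]
  N2 x:[-2,36] y:[9,22] z:[83/3,92/3] -> miss, prune
  N4 x:[18,35] y:[25,42] z:[73/3,89/3] -> hit [25,89/3], descend [5, 8]
    N5 x:[29,35] y:[25,42] z:[25,89/3] -> hit [29,89/3] leaf, test {P2@t=29, P14(miss)}
    N8 x:[18,29] y:[25,39] z:[73/3,83/3] -> hit [25,83/3] leaf, test {P4(miss), P8(miss), P18@t=26}
  N6 x:[1,16] y:[23,41] z:[20,26] -> miss, prune
  N9 x:[-2,37] y:[1,27] z:[17,86/3] -> hit [17,27], descend [3, 11]
    N3 x:[-2,7] y:[18,27] z:[17,64/3] -> miss, prune
    N11 x:[28,37] y:[1,15] z:[23,86/3] -> miss, prune

order=[0, 2, 4, 5, 8, 6, 9, 3, 11]  |boxes|=9  |leaves|=2  hit=P18

== RESULT ==
2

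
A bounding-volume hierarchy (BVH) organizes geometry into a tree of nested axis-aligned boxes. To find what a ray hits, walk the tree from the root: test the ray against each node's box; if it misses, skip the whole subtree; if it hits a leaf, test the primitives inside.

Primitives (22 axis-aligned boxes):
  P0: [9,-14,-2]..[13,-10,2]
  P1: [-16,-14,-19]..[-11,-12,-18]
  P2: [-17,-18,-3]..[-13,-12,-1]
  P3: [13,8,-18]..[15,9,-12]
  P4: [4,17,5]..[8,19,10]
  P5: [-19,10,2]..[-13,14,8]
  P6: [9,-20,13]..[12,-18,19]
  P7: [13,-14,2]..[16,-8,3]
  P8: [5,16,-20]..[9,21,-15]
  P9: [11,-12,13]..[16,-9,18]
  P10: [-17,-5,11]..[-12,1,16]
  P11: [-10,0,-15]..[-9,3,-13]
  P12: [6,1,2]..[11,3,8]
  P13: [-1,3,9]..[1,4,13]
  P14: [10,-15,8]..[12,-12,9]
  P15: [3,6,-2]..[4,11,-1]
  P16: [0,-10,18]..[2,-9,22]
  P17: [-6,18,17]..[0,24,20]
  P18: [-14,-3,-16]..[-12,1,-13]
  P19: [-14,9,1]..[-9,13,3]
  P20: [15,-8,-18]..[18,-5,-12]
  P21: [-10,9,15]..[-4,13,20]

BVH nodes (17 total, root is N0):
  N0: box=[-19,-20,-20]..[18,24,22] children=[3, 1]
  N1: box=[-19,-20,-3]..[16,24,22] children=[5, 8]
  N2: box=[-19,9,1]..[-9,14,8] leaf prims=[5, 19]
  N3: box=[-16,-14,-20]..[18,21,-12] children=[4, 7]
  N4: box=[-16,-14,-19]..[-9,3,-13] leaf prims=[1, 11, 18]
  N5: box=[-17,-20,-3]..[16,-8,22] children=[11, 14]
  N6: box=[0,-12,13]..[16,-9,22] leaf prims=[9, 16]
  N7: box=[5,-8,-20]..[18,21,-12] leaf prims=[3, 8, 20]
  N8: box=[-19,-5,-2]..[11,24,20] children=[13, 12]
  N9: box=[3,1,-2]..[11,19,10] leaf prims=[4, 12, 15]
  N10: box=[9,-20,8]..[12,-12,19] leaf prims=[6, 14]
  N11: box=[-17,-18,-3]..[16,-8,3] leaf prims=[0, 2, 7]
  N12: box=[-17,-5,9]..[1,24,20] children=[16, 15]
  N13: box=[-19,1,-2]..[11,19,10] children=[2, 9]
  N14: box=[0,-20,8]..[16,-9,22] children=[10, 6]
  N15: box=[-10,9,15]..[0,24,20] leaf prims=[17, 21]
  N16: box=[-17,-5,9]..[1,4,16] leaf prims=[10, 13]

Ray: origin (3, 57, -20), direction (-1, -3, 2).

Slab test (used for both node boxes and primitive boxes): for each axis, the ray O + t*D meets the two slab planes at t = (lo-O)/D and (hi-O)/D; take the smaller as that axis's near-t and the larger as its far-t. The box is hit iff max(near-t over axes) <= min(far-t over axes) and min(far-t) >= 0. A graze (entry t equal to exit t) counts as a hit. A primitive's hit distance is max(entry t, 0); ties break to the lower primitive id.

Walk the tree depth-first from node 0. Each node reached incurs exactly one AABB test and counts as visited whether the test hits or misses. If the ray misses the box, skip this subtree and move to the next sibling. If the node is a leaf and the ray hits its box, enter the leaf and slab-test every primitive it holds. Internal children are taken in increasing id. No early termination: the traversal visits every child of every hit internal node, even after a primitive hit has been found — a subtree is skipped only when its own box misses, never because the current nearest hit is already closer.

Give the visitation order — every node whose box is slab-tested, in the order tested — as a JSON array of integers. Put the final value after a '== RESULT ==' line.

Walk:
N0 x:[-15,22] y:[11,77/3] z:[0,21] -> hit [11,21], descend [1, 3]
  N1 x:[-13,22] y:[11,77/3] z:[17/2,21] -> hit [11,21], descend [5, 8]
    N5 x:[-13,20] y:[65/3,77/3] z:[17/2,21] -> miss, prune
    N8 x:[-8,22] y:[11,62/3] z:[9,20] -> hit [11,20], descend [12, 13]
      N12 x:[2,20] y:[11,62/3] z:[29/2,20] -> hit [29/2,20], descend [15, 16]
        N15 x:[3,13] y:[11,16] z:[35/2,20] -> miss, prune
        N16 x:[2,20] y:[53/3,62/3] z:[29/2,18] -> hit [53/3,18] leaf, test {P10(miss), P13(miss)}
      N13 x:[-8,22] y:[38/3,56/3] z:[9,15] -> hit [38/3,15], descend [2, 9]
        N2 x:[12,22] y:[43/3,16] z:[21/2,14] -> miss, prune
        N9 x:[-8,0] y:[38/3,56/3] z:[9,15] -> miss, prune
  N3 x:[-15,19] y:[12,71/3] z:[0,4] -> miss, prune

Summary -> nodes [0, 1, 5, 8, 12, 15, 16, 13, 2, 9, 3]; box-tests=11; leaf-entries=1; first=miss

== RESULT ==
[0, 1, 5, 8, 12, 15, 16, 13, 2, 9, 3]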